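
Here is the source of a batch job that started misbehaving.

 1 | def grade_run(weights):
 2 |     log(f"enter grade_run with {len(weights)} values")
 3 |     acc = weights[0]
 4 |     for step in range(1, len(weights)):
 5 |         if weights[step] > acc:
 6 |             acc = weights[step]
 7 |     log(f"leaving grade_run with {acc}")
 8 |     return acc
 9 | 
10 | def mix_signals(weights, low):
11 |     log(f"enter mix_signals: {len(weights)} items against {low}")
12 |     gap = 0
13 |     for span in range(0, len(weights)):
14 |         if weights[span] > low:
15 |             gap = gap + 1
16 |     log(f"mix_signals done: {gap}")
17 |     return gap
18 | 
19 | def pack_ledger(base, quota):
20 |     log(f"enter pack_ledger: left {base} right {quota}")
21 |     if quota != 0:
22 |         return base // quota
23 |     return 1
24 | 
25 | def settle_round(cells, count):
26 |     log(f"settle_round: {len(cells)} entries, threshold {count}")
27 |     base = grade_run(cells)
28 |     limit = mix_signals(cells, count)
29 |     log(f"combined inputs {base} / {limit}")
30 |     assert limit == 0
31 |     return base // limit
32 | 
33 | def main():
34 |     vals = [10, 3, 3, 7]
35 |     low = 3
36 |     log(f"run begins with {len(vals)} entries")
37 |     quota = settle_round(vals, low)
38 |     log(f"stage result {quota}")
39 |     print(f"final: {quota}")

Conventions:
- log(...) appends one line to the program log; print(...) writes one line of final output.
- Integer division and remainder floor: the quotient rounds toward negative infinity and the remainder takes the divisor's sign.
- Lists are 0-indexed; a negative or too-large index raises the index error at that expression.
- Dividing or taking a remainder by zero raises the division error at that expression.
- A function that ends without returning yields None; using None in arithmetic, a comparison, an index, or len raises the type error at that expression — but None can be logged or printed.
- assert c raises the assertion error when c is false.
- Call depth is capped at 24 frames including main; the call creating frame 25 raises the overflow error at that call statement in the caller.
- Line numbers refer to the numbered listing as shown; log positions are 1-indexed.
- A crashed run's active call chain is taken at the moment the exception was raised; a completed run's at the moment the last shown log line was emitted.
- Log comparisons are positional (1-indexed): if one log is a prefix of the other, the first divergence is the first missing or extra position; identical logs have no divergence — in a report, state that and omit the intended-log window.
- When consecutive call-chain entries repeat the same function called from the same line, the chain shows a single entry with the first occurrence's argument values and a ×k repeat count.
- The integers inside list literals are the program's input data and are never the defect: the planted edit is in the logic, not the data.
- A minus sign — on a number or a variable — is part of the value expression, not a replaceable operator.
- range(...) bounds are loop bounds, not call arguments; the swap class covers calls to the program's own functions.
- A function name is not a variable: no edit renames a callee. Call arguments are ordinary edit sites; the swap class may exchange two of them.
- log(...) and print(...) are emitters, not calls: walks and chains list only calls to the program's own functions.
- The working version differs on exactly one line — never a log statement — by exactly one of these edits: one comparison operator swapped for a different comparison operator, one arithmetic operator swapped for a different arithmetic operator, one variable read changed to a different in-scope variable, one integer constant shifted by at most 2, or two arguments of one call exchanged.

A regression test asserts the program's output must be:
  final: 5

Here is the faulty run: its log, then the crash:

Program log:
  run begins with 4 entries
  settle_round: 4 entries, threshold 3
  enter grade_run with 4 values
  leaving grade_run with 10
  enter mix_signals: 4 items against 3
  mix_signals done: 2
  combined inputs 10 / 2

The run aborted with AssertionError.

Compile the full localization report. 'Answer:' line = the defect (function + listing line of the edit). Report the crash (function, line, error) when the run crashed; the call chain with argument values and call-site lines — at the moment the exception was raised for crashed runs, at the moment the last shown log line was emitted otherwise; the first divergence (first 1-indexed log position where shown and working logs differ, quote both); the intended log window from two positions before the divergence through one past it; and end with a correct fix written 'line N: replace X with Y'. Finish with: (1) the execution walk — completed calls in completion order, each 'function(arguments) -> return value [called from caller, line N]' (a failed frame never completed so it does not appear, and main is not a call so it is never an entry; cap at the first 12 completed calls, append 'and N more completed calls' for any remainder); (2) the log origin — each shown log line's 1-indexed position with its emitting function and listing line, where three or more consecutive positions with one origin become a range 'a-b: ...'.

Answer: the defect is in settle_round at line 30.
Core observation: After 7 matching log lines the faulty run goes silent, while the working version continues with 'stage result 5'.
Crash: settle_round, line 30, AssertionError.
Call chain: main -> settle_round([10, 3, 3, 7], 3) (called at line 37).
First divergence: position 8 (shown log ended at 7 lines; the working version continues: 'stage result 5').
Intended log window:
  6: mix_signals done: 2
  7: combined inputs 10 / 2
  8: stage result 5
Execution walk:
  grade_run([10, 3, 3, 7]) -> 10  [called from settle_round, line 27]
  mix_signals([10, 3, 3, 7], 3) -> 2  [called from settle_round, line 28]
Log origin:
  1 — main, line 36
  2 — settle_round, line 26
  3 — grade_run, line 2
  4 — grade_run, line 7
  5 — mix_signals, line 11
  6 — mix_signals, line 16
  7 — settle_round, line 29
A correct fix: line 30: replace `==` with `>`.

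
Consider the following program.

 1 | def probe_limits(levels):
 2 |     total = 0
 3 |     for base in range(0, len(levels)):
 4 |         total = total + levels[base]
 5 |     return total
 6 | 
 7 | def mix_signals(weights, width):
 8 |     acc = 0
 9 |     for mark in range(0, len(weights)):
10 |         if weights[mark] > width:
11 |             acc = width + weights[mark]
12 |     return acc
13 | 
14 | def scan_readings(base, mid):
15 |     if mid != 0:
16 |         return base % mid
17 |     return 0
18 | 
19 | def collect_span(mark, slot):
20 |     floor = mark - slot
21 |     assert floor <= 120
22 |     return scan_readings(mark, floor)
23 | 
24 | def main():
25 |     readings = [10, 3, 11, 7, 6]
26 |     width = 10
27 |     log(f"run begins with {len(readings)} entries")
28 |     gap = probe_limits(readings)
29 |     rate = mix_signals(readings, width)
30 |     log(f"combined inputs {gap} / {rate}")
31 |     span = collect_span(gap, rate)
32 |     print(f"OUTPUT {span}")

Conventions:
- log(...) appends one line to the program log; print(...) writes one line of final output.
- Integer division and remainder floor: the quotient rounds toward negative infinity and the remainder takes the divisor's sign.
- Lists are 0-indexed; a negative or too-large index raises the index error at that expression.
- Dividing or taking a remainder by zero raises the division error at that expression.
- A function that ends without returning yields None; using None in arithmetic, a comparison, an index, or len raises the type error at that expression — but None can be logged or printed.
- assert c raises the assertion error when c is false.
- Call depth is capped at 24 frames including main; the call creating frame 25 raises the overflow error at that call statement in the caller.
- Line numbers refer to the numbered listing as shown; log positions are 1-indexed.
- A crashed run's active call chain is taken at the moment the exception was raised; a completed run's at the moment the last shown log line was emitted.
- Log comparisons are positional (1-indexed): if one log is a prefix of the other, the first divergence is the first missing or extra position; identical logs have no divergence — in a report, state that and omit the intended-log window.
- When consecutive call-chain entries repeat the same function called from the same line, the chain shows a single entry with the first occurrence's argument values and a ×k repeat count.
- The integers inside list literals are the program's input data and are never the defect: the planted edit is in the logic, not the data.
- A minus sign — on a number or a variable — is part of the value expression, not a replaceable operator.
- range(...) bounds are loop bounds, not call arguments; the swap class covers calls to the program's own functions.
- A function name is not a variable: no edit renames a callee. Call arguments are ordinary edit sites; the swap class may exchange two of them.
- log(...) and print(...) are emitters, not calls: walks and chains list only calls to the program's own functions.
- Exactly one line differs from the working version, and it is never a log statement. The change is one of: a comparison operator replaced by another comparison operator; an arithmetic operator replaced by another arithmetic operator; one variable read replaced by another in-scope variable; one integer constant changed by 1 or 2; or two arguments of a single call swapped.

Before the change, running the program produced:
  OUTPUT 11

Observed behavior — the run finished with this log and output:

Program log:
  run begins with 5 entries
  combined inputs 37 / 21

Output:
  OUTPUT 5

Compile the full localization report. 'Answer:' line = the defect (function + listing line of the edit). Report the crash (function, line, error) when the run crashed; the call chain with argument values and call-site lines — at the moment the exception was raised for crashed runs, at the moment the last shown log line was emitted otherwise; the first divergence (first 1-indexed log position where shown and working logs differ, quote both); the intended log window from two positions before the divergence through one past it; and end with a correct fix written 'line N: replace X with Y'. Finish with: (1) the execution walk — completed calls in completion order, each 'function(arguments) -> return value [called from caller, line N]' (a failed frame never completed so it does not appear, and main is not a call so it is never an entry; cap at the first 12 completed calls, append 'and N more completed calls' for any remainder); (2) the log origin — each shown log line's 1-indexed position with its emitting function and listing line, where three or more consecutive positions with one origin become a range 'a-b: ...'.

Answer: the defect is in mix_signals at line 11.
Key observation: At log position 2 the runs split — shown 'combined inputs 37 / 21', but the working version logs 'combined inputs 37 / 11'.
Call chain: main.
First divergence: position 2; shown 'combined inputs 37 / 21' vs intended 'combined inputs 37 / 11'.
Intended log window:
  1: run begins with 5 entries
  2: combined inputs 37 / 11
Execution walk:
  probe_limits([10, 3, 11, 7, 6]) -> 37  [called from main, line 28]
  mix_signals([10, 3, 11, 7, 6], 10) -> 21  [called from main, line 29]
  scan_readings(37, 16) -> 5  [called from collect_span, line 22]
  collect_span(37, 21) -> 5  [called from main, line 31]
Log origins:
  1: logged in main at line 27
  2: logged in main at line 30
A correct fix: line 11: replace `width` with `acc`.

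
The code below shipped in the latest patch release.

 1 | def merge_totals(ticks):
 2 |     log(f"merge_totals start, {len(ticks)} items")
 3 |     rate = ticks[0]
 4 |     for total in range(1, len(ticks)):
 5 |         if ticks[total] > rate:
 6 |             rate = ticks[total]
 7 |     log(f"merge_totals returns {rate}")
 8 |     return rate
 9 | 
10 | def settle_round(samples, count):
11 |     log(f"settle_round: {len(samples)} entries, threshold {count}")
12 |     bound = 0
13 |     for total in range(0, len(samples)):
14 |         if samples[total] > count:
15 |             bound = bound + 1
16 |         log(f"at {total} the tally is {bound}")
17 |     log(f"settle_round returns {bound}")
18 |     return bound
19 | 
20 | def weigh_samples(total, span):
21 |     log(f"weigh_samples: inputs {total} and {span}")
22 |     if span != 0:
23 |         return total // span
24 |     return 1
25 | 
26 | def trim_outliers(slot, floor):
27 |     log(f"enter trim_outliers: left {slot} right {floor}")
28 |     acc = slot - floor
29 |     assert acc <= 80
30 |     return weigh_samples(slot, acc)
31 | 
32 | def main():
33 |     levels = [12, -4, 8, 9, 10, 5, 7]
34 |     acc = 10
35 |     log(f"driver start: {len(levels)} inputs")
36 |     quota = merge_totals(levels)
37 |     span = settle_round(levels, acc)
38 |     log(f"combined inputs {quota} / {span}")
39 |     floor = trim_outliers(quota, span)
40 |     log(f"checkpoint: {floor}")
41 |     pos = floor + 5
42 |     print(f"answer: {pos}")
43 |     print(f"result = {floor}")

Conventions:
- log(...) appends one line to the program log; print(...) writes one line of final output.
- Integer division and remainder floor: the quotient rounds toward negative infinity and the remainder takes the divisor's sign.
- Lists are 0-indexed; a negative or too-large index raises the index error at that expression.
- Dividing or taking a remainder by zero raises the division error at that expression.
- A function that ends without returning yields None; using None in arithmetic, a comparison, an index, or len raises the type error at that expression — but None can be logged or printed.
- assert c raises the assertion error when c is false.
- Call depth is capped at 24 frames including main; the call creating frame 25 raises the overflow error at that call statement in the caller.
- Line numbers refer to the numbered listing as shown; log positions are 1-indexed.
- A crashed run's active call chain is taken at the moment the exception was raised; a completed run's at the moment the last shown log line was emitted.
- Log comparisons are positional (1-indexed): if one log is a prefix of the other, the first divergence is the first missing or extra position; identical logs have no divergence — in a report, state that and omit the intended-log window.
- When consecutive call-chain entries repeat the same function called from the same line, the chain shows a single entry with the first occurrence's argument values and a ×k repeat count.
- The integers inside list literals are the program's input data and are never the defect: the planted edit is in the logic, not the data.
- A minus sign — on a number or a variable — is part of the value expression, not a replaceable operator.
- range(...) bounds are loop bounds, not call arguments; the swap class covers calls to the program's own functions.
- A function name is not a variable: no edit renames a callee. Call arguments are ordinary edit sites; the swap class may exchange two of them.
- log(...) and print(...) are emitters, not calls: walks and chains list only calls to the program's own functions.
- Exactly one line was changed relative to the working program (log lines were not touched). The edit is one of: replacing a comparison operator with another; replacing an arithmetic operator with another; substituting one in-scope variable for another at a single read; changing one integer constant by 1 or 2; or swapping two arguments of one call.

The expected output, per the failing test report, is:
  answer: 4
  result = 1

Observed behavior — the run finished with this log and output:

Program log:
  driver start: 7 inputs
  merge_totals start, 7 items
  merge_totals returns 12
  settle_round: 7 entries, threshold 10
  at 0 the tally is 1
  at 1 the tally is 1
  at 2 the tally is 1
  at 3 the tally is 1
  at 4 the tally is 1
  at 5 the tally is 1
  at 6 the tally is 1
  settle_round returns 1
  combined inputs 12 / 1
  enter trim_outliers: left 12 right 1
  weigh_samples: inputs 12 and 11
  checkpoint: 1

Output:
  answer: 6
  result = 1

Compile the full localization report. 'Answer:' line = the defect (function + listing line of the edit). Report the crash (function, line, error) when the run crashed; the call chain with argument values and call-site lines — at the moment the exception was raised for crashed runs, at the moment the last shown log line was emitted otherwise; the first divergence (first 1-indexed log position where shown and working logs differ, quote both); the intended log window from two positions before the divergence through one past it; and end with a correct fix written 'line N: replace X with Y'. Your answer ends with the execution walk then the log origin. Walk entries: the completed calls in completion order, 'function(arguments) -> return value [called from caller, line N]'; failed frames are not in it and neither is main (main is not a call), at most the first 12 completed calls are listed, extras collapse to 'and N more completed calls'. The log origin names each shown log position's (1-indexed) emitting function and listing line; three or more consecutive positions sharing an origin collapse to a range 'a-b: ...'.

Answer: the defect is in main at line 41.
Key observation: Every logged value matches the working version; the printed result is what differs.
Call chain: main.
First divergence: none — the logs agree in full.
Execution walk:
  merge_totals([12, -4, 8, 9, 10, 5, 7]) -> 12  [called from main, line 36]
  settle_round([12, -4, 8, 9, 10, 5, 7], 10) -> 1  [called from main, line 37]
  weigh_samples(12, 11) -> 1  [called from trim_outliers, line 30]
  trim_outliers(12, 1) -> 1  [called from main, line 39]
Log origin:
  1: from main, line 35
  2: from merge_totals, line 2
  3: from merge_totals, line 7
  4: from settle_round, line 11
  5-11: from settle_round, line 16
  12: from settle_round, line 17
  13: from main, line 38
  14: from trim_outliers, line 27
  15: from weigh_samples, line 21
  16: from main, line 40
A correct fix: line 41: replace `5` with `3`.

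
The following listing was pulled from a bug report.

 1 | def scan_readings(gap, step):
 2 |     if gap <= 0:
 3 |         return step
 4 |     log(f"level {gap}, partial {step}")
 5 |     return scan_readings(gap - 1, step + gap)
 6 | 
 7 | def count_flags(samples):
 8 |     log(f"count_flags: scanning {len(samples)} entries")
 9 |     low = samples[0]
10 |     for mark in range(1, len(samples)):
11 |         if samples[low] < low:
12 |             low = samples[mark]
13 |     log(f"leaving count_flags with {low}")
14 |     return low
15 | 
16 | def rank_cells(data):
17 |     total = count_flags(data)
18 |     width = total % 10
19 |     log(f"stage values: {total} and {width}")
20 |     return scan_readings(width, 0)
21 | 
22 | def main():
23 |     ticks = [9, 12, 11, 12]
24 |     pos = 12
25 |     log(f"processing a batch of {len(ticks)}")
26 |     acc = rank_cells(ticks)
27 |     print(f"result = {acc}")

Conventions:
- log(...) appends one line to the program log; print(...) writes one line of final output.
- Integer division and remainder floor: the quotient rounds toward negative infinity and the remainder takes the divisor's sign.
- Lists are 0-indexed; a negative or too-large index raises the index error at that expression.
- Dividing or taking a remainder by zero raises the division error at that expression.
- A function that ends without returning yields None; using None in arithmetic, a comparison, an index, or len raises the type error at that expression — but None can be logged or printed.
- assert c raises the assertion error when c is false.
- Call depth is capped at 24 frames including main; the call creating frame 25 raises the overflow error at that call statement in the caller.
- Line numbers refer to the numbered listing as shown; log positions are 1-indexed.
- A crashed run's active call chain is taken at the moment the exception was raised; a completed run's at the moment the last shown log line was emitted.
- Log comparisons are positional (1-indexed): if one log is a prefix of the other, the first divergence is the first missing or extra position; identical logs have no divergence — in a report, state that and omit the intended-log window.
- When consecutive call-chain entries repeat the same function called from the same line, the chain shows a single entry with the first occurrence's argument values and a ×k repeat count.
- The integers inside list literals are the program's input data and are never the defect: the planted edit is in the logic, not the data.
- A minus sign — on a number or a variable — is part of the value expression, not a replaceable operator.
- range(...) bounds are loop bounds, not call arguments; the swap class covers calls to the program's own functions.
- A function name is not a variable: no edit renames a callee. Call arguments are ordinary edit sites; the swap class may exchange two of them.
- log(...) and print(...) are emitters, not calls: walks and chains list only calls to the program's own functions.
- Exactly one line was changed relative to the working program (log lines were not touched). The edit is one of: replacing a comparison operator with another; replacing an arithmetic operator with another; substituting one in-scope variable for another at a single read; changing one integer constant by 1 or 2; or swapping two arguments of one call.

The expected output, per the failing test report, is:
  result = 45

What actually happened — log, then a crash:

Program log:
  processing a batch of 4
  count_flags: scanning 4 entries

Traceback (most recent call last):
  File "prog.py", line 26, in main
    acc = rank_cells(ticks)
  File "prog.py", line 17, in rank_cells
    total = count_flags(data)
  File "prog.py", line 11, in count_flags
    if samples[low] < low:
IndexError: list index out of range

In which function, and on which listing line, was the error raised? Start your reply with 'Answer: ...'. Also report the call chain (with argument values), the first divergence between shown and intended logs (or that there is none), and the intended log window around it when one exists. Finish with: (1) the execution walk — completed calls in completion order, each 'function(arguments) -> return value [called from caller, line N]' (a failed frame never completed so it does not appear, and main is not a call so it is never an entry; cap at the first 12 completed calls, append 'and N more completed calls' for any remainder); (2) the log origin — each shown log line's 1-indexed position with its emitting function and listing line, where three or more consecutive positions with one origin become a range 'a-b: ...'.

Answer: the error was raised in count_flags, line 11.
Key fact: The shown log is a 2-line prefix of the intended one, whose next entry is 'leaving count_flags with 9'.
Call chain: main -> rank_cells([9, 12, 11, 12]) (called at line 26) -> count_flags([9, 12, 11, 12]) (called at line 17).
First divergence: position 3 (shown log ended at 2 lines; the working version continues: 'leaving count_flags with 9').
Intended log window:
  1: processing a batch of 4
  2: count_flags: scanning 4 entries
  3: leaving count_flags with 9
  4: stage values: 9 and 9
Execution walk:
  (no call completed)
Log origins:
  1: logged in main at line 25
  2: logged in count_flags at line 8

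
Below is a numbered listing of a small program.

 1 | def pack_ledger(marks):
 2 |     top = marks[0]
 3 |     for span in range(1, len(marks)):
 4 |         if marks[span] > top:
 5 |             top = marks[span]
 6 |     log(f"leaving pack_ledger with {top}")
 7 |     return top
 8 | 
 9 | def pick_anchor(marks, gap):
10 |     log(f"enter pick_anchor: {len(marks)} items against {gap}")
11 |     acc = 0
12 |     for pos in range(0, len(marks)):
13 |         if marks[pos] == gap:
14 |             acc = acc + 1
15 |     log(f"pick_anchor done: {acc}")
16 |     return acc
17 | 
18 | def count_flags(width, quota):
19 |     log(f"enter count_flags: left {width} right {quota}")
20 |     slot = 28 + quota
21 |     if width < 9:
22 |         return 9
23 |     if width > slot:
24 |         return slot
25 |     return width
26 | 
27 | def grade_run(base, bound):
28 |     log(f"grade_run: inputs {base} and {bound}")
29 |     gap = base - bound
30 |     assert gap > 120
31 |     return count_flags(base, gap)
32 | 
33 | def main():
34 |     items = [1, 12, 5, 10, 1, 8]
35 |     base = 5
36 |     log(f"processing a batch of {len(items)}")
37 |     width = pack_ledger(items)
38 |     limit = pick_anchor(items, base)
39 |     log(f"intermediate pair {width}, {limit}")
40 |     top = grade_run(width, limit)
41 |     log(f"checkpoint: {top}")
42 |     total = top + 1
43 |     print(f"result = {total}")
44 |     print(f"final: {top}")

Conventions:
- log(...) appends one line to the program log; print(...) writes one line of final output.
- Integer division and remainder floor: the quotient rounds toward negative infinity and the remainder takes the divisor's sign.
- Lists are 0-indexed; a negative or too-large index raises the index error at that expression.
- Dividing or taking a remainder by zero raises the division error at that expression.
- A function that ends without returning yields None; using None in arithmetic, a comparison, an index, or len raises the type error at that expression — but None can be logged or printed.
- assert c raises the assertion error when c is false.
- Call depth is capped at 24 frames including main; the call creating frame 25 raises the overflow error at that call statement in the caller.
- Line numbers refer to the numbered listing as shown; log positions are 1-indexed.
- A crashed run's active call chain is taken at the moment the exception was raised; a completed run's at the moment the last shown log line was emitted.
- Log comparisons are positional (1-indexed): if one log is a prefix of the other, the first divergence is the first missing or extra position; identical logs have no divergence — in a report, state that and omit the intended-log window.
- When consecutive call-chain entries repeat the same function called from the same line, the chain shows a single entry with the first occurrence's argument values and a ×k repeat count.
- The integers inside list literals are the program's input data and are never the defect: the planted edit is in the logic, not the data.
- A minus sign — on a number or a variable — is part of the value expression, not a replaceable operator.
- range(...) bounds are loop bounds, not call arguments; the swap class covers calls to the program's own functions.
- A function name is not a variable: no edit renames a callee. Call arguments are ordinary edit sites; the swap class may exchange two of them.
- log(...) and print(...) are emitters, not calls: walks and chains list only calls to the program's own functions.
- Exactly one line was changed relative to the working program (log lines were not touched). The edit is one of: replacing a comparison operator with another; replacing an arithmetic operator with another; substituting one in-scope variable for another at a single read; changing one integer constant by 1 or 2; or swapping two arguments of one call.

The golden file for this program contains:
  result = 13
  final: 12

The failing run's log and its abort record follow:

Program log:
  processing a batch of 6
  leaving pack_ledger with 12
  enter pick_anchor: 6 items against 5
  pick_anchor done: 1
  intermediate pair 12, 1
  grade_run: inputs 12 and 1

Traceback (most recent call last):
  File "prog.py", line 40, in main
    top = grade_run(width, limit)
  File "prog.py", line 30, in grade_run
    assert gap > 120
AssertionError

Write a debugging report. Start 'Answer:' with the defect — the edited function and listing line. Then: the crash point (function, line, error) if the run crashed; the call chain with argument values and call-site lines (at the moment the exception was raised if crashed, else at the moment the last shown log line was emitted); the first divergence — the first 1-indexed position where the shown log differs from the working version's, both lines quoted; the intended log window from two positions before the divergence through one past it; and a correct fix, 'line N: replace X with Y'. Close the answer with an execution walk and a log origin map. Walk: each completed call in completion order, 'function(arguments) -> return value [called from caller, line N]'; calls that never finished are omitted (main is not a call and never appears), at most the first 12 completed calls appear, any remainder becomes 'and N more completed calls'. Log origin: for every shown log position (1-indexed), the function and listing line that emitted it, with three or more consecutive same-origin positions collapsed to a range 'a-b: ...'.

Answer: the defect is in grade_run at line 30.
The tell: After 6 matching log lines the faulty run goes silent, while the working version continues with 'enter count_flags: left 12 right 11'.
Crash: grade_run, line 30, AssertionError.
Call chain: main -> grade_run(12, 1) (called at line 40).
First divergence: position 7; the shown log stops at 6 lines while the working version next logs 'enter count_flags: left 12 right 11'.
Intended log window:
  5: intermediate pair 12, 1
  6: grade_run: inputs 12 and 1
  7: enter count_flags: left 12 right 11
  8: checkpoint: 12
Execution walk:
  pack_ledger([1, 12, 5, 10, 1, 8]) -> 12  [called from main, line 37]
  pick_anchor([1, 12, 5, 10, 1, 8], 5) -> 1  [called from main, line 38]
Origin of each log line:
  1: logged in main at line 36
  2: logged in pack_ledger at line 6
  3: logged in pick_anchor at line 10
  4: logged in pick_anchor at line 15
  5: logged in main at line 39
  6: logged in grade_run at line 28
A correct fix: line 30: replace `>` with `<=`.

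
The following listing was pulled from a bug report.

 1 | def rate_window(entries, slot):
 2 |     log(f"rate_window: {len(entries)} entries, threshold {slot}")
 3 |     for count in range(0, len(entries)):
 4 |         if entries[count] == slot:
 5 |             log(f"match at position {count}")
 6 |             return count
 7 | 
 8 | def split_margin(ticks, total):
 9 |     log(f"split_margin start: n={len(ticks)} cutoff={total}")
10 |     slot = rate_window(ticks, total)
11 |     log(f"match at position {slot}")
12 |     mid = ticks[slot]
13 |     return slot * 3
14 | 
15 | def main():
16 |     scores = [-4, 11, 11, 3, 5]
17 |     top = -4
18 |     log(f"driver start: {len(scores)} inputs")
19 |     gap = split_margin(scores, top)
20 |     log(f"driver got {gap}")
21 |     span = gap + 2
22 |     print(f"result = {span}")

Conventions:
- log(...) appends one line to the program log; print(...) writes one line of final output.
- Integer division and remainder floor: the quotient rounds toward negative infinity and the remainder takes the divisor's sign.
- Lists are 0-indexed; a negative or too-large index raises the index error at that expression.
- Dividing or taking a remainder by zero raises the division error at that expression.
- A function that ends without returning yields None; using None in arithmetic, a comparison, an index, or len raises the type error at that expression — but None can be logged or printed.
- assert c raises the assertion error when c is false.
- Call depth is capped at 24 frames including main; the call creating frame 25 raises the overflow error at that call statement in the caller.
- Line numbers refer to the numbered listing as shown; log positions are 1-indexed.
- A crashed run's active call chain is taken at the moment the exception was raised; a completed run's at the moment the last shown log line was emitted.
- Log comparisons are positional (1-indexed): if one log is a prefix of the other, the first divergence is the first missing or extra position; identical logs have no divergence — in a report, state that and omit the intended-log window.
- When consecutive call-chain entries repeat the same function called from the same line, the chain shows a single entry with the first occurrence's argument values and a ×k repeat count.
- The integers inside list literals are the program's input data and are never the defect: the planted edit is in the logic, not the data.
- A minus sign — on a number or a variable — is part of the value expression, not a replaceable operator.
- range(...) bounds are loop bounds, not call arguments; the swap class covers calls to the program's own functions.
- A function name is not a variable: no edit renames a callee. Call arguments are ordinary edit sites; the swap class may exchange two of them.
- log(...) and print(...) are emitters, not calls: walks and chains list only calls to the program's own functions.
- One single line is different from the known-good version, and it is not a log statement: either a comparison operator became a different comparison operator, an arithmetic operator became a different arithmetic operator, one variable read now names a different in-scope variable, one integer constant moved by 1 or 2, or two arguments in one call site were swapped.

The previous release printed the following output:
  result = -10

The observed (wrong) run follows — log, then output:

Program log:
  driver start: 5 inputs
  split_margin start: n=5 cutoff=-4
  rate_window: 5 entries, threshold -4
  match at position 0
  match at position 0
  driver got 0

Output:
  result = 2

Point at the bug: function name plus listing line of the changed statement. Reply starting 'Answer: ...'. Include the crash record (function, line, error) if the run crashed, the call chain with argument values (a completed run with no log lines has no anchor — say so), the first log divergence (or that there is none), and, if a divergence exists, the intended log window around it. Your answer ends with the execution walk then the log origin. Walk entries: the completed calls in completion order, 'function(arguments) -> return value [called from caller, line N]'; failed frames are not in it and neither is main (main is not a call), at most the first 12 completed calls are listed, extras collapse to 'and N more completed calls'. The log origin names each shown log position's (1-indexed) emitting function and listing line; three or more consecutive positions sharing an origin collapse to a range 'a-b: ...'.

Answer: the defect is in split_margin at line 13.
Key observation: Everything matches until log position 6, which reads 'driver got 0' in place of 'driver got -12'.
Call chain: main.
First divergence: position 6 — shown 'driver got 0', intended 'driver got -12'.
Intended log window:
  4: match at position 0
  5: match at position 0
  6: driver got -12
Execution walk:
  rate_window([-4, 11, 11, 3, 5], -4) -> 0  [called from split_margin, line 10]
  split_margin([-4, 11, 11, 3, 5], -4) -> 0  [called from main, line 19]
Log origin:
  1: logged in main at line 18
  2: logged in split_margin at line 9
  3: logged in rate_window at line 2
  4: logged in rate_window at line 5
  5: logged in split_margin at line 11
  6: logged in main at line 20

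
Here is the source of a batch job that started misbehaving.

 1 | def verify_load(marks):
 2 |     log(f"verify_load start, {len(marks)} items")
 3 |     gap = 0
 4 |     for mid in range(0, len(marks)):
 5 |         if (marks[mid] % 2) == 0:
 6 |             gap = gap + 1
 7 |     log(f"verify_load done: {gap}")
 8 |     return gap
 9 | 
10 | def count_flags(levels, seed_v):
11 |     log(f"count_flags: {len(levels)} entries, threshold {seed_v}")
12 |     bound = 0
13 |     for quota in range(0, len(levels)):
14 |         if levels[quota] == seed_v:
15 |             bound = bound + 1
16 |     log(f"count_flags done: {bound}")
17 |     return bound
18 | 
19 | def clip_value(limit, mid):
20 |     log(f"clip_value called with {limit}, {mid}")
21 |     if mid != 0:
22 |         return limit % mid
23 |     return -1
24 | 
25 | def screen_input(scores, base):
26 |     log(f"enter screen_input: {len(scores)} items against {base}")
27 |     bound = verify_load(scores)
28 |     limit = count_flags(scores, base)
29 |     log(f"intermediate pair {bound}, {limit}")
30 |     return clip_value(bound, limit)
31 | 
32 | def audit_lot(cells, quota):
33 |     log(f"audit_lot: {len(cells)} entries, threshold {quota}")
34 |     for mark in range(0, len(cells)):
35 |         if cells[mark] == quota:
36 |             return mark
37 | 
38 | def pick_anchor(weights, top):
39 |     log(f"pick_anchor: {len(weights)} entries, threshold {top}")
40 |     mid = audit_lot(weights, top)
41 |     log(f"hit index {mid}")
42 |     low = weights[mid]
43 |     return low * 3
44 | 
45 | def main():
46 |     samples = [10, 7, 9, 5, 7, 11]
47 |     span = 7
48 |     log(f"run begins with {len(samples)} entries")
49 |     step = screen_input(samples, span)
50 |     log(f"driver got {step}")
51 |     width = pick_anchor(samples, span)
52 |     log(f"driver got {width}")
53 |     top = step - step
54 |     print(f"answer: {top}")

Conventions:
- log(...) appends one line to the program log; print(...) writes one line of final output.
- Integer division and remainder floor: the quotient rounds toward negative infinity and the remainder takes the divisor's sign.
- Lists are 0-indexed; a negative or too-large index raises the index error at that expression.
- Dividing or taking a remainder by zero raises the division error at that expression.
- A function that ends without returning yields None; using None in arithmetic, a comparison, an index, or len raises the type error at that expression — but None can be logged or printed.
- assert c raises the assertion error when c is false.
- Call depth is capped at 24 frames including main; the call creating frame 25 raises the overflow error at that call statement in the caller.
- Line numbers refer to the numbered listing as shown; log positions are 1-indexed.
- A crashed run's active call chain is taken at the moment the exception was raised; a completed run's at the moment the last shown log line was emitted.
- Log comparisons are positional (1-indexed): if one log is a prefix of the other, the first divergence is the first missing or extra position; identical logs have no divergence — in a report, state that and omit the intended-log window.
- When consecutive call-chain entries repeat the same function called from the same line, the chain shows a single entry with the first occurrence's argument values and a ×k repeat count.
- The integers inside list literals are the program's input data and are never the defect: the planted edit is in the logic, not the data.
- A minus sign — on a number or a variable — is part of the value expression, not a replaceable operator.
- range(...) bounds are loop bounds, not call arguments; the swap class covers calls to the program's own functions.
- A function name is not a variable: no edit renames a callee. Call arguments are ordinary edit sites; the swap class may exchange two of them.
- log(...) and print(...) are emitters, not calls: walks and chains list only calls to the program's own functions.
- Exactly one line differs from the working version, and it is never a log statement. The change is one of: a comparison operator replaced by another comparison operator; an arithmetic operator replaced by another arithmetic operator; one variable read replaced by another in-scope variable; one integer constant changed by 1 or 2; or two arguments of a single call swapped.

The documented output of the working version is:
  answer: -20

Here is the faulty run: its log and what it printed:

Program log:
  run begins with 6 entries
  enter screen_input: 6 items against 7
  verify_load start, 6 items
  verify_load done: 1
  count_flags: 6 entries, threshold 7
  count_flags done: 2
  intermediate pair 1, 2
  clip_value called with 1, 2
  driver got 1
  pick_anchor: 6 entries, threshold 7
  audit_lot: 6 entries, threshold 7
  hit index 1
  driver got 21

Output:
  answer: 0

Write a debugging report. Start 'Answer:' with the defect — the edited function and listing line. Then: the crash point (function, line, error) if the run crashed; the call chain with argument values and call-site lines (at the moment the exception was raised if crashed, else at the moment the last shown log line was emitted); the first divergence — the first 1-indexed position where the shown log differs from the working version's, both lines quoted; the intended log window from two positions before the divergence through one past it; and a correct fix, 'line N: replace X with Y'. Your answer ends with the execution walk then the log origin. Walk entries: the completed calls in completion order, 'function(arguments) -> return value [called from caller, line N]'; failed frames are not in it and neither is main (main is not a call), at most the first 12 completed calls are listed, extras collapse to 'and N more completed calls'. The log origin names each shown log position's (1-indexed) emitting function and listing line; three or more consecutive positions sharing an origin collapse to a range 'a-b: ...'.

Answer: the defect is in main at line 53.
Core observation: No log line changed; the fault shows up purely in the output.
Call chain: main.
First divergence: none (the log streams are identical).
Execution walk:
  verify_load([10, 7, 9, 5, 7, 11]) -> 1  [called from screen_input, line 27]
  count_flags([10, 7, 9, 5, 7, 11], 7) -> 2  [called from screen_input, line 28]
  clip_value(1, 2) -> 1  [called from screen_input, line 30]
  screen_input([10, 7, 9, 5, 7, 11], 7) -> 1  [called from main, line 49]
  audit_lot([10, 7, 9, 5, 7, 11], 7) -> 1  [called from pick_anchor, line 40]
  pick_anchor([10, 7, 9, 5, 7, 11], 7) -> 21  [called from main, line 51]
Log origin:
  1: logged in main at line 48
  2: logged in screen_input at line 26
  3: logged in verify_load at line 2
  4: logged in verify_load at line 7
  5: logged in count_flags at line 11
  6: logged in count_flags at line 16
  7: logged in screen_input at line 29
  8: logged in clip_value at line 20
  9: logged in main at line 50
  10: logged in pick_anchor at line 39
  11: logged in audit_lot at line 33
  12: logged in pick_anchor at line 41
  13: logged in main at line 52
A correct fix: line 53: replace `step - step` with `step - width`.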